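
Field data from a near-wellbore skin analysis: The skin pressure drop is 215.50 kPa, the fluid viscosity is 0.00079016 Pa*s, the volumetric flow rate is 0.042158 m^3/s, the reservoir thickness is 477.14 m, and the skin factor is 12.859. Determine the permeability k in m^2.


k = S*q*mu / (2*pi*dP_s*1000*hr)
k = 12.859*0.042158*0.00079016 / (2*pi*215.50*1000*477.14)
k = 6.6302e-13 m^2


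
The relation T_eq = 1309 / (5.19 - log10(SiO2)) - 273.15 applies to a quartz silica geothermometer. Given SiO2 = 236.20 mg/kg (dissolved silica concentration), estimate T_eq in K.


T_eq = 1309 / (5.19 - log10(SiO2)) - 273.15
T_eq = 1309 / (5.19 - log10(236.20)) - 273.15
T_eq = 191.5749 deg C
Convert to K: 191.5749 + 273.15 = 464.72 K
T_eq = 464.72 K


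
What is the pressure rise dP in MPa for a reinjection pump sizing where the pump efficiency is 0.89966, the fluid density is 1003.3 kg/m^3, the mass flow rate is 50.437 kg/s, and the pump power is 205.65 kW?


dP = P_pump * rho * eta / mdot
dP = 205.65 * 1003.3 * 0.89966 / 50.437
dP = 3680.346 kPa
Convert: 3680.346 kPa * 0.001 = 3.6803 MPa
dP = 3.6803 MPa


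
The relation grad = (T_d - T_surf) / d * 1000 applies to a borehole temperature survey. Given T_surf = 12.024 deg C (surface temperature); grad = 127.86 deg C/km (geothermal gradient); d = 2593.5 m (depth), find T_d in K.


T_d = T_surf + grad * d / 1000
T_d = 12.024 + 127.86 * 2593.5 / 1000
T_d = 343.6289 deg C
Convert to K: 343.6289 + 273.15 = 616.78 K
T_d = 616.78 K


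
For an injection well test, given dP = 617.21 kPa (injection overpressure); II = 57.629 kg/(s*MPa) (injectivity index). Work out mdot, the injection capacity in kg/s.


mdot = II * dP / 1000
mdot = 57.629 * 617.21 / 1000
mdot = 35.569 kg/s


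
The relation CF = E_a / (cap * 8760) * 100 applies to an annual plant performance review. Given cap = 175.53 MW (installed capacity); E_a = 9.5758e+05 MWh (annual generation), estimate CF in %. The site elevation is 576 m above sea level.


CF = E_a / (cap * 8760) * 100
CF = 9.5758e+05 / (175.53 * 8760) * 100
CF = 62.276 %


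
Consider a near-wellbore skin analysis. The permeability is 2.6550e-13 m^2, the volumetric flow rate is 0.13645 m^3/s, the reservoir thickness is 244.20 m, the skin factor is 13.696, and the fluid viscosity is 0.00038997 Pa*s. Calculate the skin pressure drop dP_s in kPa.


dP_s = S * q * mu / (2*pi*k*hr) / 1000
dP_s = 13.696 * 0.13645 * 0.00038997 / (2*pi*2.6550e-13*244.20) / 1000
dP_s = 1789.0 kPa


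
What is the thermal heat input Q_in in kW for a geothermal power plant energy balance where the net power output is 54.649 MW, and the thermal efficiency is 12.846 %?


Q_in = W_net / (eta / 100)
Q_in = 54.649 / (12.846 / 100)
Q_in = 425.4165 MW
Convert: 425.4165 MW * 1000.0 = 4.2542e+05 kW
Q_in = 4.2542e+05 kW


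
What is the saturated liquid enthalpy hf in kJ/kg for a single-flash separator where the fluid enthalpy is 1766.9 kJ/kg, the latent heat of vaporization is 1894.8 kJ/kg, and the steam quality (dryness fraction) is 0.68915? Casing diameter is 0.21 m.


hf = h - x * hfg
hf = 1766.9 - 0.68915 * 1894.8
hf = 461.10 kJ/kg


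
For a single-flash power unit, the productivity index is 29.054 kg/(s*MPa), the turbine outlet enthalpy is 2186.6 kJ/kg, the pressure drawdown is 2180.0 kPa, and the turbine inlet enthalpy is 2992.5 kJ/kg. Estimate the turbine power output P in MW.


Step 1: mdot = PI * dP / 1000 = 29.054 * 2180.0 / 1000 = 63.33772 kg/s
Step 2: P = mdot*(h_in - h_out)/1000 = 63.33772*(2992.5 - 2186.6)/1000 = 51.044 MW
P = 51.044 MW


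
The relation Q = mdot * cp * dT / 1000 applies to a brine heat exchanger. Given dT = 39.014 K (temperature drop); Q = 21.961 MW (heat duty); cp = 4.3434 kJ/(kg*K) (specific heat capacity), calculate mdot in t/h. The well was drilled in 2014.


mdot = Q * 1000 / (cp * dT)
mdot = 21.961 * 1000 / (4.3434 * 39.014)
mdot = 129.5990 kg/s
Convert: 129.5990 kg/s * 3.6 = 466.56 t/h
mdot = 466.56 t/h


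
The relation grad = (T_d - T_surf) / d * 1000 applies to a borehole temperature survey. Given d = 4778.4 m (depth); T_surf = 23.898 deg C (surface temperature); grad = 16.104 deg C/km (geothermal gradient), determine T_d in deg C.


T_d = T_surf + grad * d / 1000
T_d = 23.898 + 16.104 * 4778.4 / 1000
T_d = 100.85 deg C


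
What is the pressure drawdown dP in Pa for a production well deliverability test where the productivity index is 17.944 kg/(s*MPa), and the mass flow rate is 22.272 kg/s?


dP = mdot * 1000 / PI
dP = 22.272 * 1000 / 17.944
dP = 1241.195 kPa
Convert: 1241.195 kPa * 1000.0 = 1.2412e+06 Pa
dP = 1.2412e+06 Pa


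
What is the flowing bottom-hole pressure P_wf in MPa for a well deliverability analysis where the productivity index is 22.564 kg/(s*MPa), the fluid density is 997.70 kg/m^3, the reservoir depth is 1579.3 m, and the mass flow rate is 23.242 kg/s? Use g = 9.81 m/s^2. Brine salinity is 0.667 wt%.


Step 1: P_i = rho*g*h/1e6 = 997.7*9.81*1579.3/1e6 = 15.45730 MPa
Step 2: P_wf = P_i - mdot/PI = 15.45730 - 23.242/22.564 = 14.427 MPa
P_wf = 14.427 MPa


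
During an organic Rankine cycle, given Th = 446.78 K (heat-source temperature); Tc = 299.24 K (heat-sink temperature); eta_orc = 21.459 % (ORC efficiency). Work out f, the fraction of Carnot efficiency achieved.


f = (eta_orc/100) / (1 - Tc/Th)
f = (21.459/100) / (1 - 299.24/446.78)
f = 0.64982


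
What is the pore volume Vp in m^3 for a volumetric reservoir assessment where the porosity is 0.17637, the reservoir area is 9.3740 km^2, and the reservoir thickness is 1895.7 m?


Vp = A * 1e6 * hr * phi
Vp = 9.3740 * 1e6 * 1895.7 * 0.17637
Vp = 3.1341e+09 m^3


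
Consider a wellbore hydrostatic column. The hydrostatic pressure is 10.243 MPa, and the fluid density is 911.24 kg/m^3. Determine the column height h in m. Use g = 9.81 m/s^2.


h = P * 1e6 / (g * rho)
h = 10.243 * 1e6 / (9.81 * 911.24)
h = 1145.8 m


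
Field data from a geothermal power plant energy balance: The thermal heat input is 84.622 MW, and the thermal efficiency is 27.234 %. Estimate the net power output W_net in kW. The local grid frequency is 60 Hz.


W_net = eta / 100 * Q_in
W_net = 27.234 / 100 * 84.622
W_net = 23.04596 MW
Convert: 23.04596 MW * 1000.0 = 23046 kW
W_net = 23046 kW


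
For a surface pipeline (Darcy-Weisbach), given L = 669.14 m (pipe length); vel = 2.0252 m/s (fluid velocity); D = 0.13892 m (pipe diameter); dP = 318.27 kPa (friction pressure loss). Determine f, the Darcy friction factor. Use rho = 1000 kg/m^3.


f = dP*1000 / ((L/D)*(rho*vel^2/2))
f = 318.27*1000 / ((669.14/0.13892)*(1000*2.0252^2/2))
f = 0.032221


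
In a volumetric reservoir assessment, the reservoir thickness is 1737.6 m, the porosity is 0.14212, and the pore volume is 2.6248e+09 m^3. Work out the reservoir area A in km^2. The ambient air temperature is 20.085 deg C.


A = Vp / (1e6 * hr * phi)
A = 2.6248e+09 / (1e6 * 1737.6 * 0.14212)
A = 10.629 km^2


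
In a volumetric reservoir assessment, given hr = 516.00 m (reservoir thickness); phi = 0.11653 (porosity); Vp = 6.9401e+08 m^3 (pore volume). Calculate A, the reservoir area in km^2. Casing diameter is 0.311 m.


A = Vp / (1e6 * hr * phi)
A = 6.9401e+08 / (1e6 * 516.00 * 0.11653)
A = 11.542 km^2


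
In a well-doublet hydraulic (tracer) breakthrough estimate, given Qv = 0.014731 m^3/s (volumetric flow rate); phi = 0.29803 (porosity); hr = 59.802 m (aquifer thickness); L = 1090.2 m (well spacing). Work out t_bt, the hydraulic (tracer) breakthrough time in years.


t_bt = pi * hr * phi * L^2 / (3 * Qv) / (365.25*86400)
t_bt = pi * 59.802 * 0.29803 * 1090.2^2 / (3 * 0.014731) / (365.25*86400)
t_bt = 47.718 years


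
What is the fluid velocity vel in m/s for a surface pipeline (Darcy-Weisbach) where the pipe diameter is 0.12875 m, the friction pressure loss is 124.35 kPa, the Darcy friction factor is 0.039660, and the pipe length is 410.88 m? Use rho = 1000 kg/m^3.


vel = sqrt(dP*1000*2*D / (f*L*rho))
vel = sqrt(124.35*1000*2*0.12875 / (0.039660*410.88*1000))
vel = 1.4018 m/s


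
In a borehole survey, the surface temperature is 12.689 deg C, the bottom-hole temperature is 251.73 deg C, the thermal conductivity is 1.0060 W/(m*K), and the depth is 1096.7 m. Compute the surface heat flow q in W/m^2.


Step 1: grad = (T_d - T_surf)/d * 1000 = (251.73 - 12.689)/1096.7 * 1000 = 217.9639 deg C/km
Step 2: q = k * grad / 1000 = 1.006 * 217.9639 / 1000 = 0.21927 W/m^2
q = 0.21927 W/m^2


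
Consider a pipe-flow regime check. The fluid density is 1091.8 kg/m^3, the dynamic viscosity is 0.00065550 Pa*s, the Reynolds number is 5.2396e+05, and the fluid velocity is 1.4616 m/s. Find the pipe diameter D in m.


D = Re * mu / (rho * vel)
D = 5.2396e+05 * 0.00065550 / (1091.8 * 1.4616)
D = 0.21523 m


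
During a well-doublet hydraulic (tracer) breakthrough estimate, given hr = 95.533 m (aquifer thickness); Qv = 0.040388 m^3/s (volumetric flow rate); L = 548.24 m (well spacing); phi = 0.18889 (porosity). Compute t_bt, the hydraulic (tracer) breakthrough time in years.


t_bt = pi * hr * phi * L^2 / (3 * Qv) / (365.25*86400)
t_bt = pi * 95.533 * 0.18889 * 548.24^2 / (3 * 0.040388) / (365.25*86400)
t_bt = 4.4563 years


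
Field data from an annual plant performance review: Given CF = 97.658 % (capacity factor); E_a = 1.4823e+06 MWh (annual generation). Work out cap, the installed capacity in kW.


cap = E_a / (CF/100 * 8760)
cap = 1.4823e+06 / (97.658/100 * 8760)
cap = 173.2703 MW
Convert: 173.2703 MW * 1000.0 = 1.7327e+05 kW
cap = 1.7327e+05 kW


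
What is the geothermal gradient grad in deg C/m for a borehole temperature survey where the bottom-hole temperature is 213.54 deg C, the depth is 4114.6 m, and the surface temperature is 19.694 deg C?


grad = (T_d - T_surf) / d * 1000
grad = (213.54 - 19.694) / 4114.6 * 1000
grad = 47.11175 deg C/km
Convert: 47.11175 deg C/km * 0.001 = 0.047112 deg C/m
grad = 0.047112 deg C/m


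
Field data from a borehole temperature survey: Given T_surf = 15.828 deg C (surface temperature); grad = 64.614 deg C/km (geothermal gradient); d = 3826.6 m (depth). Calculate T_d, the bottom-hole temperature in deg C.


T_d = T_surf + grad * d / 1000
T_d = 15.828 + 64.614 * 3826.6 / 1000
T_d = 263.08 deg C


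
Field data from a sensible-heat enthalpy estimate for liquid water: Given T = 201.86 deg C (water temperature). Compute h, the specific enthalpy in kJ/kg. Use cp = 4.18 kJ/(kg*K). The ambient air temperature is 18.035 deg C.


h = cp * T
h = 4.18 * 201.86
h = 843.77 kJ/kg


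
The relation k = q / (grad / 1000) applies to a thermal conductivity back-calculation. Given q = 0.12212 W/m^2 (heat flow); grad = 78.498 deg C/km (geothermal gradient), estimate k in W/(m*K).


k = q / (grad / 1000)
k = 0.12212 / (78.498 / 1000)
k = 1.5557 W/(m*K)


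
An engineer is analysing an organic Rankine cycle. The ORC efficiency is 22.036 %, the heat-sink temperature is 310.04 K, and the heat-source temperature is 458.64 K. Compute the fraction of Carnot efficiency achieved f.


f = (eta_orc/100) / (1 - Tc/Th)
f = (22.036/100) / (1 - 310.04/458.64)
f = 0.68012


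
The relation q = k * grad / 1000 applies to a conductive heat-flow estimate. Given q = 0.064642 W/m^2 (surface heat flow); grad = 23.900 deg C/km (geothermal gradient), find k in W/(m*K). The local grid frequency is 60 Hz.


k = q * 1000 / grad
k = 0.064642 * 1000 / 23.900
k = 2.7047 W/(m*K)


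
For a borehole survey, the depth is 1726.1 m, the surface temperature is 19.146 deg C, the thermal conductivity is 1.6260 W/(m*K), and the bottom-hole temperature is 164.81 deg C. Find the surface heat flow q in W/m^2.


Step 1: grad = (T_d - T_surf)/d * 1000 = (164.81 - 19.146)/1726.1 * 1000 = 84.38909 deg C/km
Step 2: q = k * grad / 1000 = 1.626 * 84.38909 / 1000 = 0.13722 W/m^2
q = 0.13722 W/m^2


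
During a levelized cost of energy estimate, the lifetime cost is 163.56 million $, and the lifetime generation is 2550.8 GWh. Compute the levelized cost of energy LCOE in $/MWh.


LCOE = C_tot / E_tot * 100
LCOE = 163.56 / 2550.8 * 100
LCOE = 6.412106 cents/kWh
Convert: 6.412106 cents/kWh * 10.0 = 64.121 $/MWh
LCOE = 64.121 $/MWh


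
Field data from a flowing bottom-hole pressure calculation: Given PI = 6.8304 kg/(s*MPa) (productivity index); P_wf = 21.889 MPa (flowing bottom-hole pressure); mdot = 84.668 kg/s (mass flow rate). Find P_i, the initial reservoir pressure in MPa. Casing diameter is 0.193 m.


P_i = P_wf + mdot / PI
P_i = 21.889 + 84.668 / 6.8304
P_i = 34.285 MPa


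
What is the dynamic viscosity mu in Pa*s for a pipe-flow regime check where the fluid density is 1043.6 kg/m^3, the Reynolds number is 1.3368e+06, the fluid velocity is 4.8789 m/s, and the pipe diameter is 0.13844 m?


mu = rho * vel * D / Re
mu = 1043.6 * 4.8789 * 0.13844 / 1.3368e+06
mu = 0.00052729 Pa*s


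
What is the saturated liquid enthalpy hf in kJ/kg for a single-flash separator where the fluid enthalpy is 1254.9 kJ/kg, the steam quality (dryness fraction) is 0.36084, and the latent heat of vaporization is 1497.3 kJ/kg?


hf = h - x * hfg
hf = 1254.9 - 0.36084 * 1497.3
hf = 714.61 kJ/kg


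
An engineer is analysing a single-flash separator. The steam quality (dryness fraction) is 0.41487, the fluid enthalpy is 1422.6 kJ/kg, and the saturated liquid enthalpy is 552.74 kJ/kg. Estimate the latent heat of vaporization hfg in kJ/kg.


hfg = (h - hf) / x
hfg = (1422.6 - 552.74) / 0.41487
hfg = 2096.7 kJ/kg


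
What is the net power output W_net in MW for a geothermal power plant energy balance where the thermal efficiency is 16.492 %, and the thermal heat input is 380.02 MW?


W_net = eta / 100 * Q_in
W_net = 16.492 / 100 * 380.02
W_net = 62.673 MW


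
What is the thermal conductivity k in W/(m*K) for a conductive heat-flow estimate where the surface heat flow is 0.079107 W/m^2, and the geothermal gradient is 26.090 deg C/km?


k = q * 1000 / grad
k = 0.079107 * 1000 / 26.090
k = 3.0321 W/(m*K)


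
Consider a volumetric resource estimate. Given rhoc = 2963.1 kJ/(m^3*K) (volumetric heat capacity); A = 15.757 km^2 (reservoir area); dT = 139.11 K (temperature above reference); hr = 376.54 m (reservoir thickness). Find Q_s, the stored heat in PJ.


Step 1: Vr = A*1e6*hr = 15.757*1e6*376.54 = 5.933141e+09 m^3
Step 2: Q_s = Vr*rhoc*dT/1e12 = 5.933141e+09*2963.1*139.11/1e12 = 2445.6 PJ
Q_s = 2445.6 PJ


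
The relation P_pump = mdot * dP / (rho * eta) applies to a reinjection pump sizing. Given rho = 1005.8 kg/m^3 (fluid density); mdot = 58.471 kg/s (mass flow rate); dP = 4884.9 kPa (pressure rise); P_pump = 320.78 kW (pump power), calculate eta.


eta = mdot * dP / (rho * P_pump)
eta = 58.471 * 4884.9 / (1005.8 * 320.78)
eta = 0.88527


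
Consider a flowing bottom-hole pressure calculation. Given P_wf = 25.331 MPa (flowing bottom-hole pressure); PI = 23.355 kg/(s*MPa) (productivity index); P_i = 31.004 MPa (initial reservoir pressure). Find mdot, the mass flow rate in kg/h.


mdot = (P_i - P_wf) * PI
mdot = (31.004 - 25.331) * 23.355
mdot = 132.4929 kg/s
Convert: 132.4929 kg/s * 3600.0 = 4.7697e+05 kg/h
mdot = 4.7697e+05 kg/h


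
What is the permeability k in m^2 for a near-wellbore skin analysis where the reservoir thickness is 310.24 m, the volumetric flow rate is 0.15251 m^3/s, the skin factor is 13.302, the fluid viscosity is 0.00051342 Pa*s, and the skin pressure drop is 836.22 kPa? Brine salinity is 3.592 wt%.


k = S*q*mu / (2*pi*dP_s*1000*hr)
k = 13.302*0.15251*0.00051342 / (2*pi*836.22*1000*310.24)
k = 6.3898e-13 m^2


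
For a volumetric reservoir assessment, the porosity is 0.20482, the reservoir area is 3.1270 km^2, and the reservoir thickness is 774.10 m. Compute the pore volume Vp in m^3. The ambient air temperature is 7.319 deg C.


Vp = A * 1e6 * hr * phi
Vp = 3.1270 * 1e6 * 774.10 * 0.20482
Vp = 4.9579e+08 m^3


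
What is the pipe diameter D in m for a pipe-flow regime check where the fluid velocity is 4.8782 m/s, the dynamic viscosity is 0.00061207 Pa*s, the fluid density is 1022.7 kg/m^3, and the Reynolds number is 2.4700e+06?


D = Re * mu / (rho * vel)
D = 2.4700e+06 * 0.00061207 / (1022.7 * 4.8782)
D = 0.30303 m


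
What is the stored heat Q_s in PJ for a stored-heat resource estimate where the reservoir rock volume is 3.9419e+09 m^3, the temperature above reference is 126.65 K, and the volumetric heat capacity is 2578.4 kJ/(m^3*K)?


Q_s = Vr * rhoc * dT / 1e12
Q_s = 3.9419e+09 * 2578.4 * 126.65 / 1e12
Q_s = 1287.2 PJ


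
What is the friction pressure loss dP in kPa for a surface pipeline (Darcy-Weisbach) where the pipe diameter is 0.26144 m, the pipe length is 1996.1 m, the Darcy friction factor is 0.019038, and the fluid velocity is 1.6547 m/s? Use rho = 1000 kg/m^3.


dP = f * (L/D) * (rho*vel^2/2) / 1000
dP = 0.019038 * (1996.1/0.26144) * (1000*1.6547^2/2) / 1000
dP = 198.99 kPa


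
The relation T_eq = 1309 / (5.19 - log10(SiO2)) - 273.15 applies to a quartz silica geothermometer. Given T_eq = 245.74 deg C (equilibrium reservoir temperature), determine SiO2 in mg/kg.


SiO2 = 10^(5.19 - 1309/(T_eq + 273.15))
SiO2 = 10^(5.19 - 1309/(245.74 + 273.15))
SiO2 = 464.84 mg/kg


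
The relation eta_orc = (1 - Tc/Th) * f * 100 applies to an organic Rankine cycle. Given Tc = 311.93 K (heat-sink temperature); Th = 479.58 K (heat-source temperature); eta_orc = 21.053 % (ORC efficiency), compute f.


f = (eta_orc/100) / (1 - Tc/Th)
f = (21.053/100) / (1 - 311.93/479.58)
f = 0.60224


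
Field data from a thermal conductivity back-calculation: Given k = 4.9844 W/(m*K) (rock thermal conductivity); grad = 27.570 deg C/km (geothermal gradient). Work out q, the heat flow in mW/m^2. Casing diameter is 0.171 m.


q = k * grad / 1000
q = 4.9844 * 27.570 / 1000
q = 0.1374199 W/m^2
Convert: 0.1374199 W/m^2 * 1000.0 = 137.42 mW/m^2
q = 137.42 mW/m^2


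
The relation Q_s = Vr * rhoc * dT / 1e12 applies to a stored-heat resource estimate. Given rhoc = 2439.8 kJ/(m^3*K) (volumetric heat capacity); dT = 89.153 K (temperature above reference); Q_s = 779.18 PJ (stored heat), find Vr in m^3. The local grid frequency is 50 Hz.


Vr = Q_s * 1e12 / (rhoc * dT)
Vr = 779.18 * 1e12 / (2439.8 * 89.153)
Vr = 3.5822e+09 m^3


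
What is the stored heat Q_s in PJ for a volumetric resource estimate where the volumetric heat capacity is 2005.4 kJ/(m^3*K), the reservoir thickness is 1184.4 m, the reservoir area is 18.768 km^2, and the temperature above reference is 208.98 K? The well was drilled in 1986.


Step 1: Vr = A*1e6*hr = 18.768*1e6*1184.4 = 2.222882e+10 m^3
Step 2: Q_s = Vr*rhoc*dT/1e12 = 2.222882e+10*2005.4*208.98/1e12 = 9315.8 PJ
Q_s = 9315.8 PJ


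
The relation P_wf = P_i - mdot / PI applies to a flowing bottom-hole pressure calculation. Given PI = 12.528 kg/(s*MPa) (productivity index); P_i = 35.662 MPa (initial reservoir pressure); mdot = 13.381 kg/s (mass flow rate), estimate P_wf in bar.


P_wf = P_i - mdot / PI
P_wf = 35.662 - 13.381 / 12.528
P_wf = 34.59391 MPa
Convert: 34.59391 MPa * 10.0 = 345.94 bar
P_wf = 345.94 bar


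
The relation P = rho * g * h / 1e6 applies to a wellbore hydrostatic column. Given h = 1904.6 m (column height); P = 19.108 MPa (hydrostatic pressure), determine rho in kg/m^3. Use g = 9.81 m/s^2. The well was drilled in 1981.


rho = P * 1e6 / (g * h)
rho = 19.108 * 1e6 / (9.81 * 1904.6)
rho = 1022.7 kg/m^3


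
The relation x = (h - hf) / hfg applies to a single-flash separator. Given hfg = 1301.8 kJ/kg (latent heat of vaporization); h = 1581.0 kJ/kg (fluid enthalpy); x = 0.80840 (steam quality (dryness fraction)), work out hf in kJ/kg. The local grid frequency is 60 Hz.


hf = h - x * hfg
hf = 1581.0 - 0.80840 * 1301.8
hf = 528.62 kJ/kg


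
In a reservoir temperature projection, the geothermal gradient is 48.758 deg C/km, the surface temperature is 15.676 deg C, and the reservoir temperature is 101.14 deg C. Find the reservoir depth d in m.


d = (T_res - T_surf) / grad * 1000
d = (101.14 - 15.676) / 48.758 * 1000
d = 1752.8 m


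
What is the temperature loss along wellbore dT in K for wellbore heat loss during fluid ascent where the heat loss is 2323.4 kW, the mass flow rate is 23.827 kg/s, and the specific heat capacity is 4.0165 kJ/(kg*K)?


dT = Q_loss / (mdot * cp)
dT = 2323.4 / (23.827 * 4.0165)
dT = 24.278 K


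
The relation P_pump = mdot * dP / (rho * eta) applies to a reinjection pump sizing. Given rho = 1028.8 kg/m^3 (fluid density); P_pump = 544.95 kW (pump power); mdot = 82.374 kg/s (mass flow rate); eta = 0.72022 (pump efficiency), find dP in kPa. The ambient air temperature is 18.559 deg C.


dP = P_pump * rho * eta / mdot
dP = 544.95 * 1028.8 * 0.72022 / 82.374
dP = 4901.9 kPa


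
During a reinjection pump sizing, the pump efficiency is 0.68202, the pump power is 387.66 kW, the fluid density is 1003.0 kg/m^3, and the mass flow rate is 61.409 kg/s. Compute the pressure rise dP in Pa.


dP = P_pump * rho * eta / mdot
dP = 387.66 * 1003.0 * 0.68202 / 61.409
dP = 4318.342 kPa
Convert: 4318.342 kPa * 1000.0 = 4.3183e+06 Pa
dP = 4.3183e+06 Pa


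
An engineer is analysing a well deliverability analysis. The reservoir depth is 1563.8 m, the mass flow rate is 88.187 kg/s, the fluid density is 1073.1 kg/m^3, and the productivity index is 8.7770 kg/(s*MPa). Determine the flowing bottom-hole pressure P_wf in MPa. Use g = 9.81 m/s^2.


Step 1: P_i = rho*g*h/1e6 = 1073.1*9.81*1563.8/1e6 = 16.46230 MPa
Step 2: P_wf = P_i - mdot/PI = 16.46230 - 88.187/8.777 = 6.4148 MPa
P_wf = 6.4148 MPa


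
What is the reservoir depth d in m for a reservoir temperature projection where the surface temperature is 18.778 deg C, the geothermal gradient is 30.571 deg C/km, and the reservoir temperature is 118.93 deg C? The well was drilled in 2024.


d = (T_res - T_surf) / grad * 1000
d = (118.93 - 18.778) / 30.571 * 1000
d = 3276.0 m


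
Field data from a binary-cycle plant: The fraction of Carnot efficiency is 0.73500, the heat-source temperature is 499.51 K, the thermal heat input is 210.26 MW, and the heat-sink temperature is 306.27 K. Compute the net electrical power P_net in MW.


Step 1: eta = (1 - Tc/Th)*f = (1 - 306.27/499.51)*0.735 = 0.2843415
Step 2: P_net = eta * Q_in = 0.2843415 * 210.26 = 59.786 MW
P_net = 59.786 MW


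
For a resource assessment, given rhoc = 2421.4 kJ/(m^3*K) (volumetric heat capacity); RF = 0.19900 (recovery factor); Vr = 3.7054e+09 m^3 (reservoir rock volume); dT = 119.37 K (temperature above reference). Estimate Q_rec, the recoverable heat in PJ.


Step 1: Q_s = Vr*rhoc*dT/1e12 = 3.7054e+09*2421.4*119.37/1e12 = 1071.018 PJ
Step 2: Q_rec = Q_s * RF = 1071.018 * 0.199 = 213.13 PJ
Q_rec = 213.13 PJ


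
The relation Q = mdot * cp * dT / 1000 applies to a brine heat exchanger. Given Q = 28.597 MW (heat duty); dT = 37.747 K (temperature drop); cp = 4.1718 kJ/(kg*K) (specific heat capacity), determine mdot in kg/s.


mdot = Q * 1000 / (cp * dT)
mdot = 28.597 * 1000 / (4.1718 * 37.747)
mdot = 181.60 kg/s


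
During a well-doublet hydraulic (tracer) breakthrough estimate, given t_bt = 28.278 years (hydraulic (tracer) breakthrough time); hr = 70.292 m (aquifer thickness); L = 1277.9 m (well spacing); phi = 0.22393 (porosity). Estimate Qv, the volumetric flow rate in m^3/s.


Qv = pi*hr*phi*L^2 / (3*t_bt*365.25*86400)
Qv = pi*70.292*0.22393*1277.9^2 / (3*28.278*365.25*86400)
Qv = 0.030164 m^3/s


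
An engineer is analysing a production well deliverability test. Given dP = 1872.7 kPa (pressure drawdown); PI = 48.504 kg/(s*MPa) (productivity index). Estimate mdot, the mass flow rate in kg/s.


mdot = PI * dP / 1000
mdot = 48.504 * 1872.7 / 1000
mdot = 90.833 kg/s


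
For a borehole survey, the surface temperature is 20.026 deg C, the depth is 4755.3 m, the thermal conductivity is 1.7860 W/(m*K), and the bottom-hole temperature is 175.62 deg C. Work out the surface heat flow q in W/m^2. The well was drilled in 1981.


Step 1: grad = (T_d - T_surf)/d * 1000 = (175.62 - 20.026)/4755.3 * 1000 = 32.72012 deg C/km
Step 2: q = k * grad / 1000 = 1.786 * 32.72012 / 1000 = 0.058438 W/m^2
q = 0.058438 W/m^2


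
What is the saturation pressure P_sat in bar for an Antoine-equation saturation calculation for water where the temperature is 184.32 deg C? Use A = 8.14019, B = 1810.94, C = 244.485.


P_sat = 10^(A - B/(C + T)) / 760 * 0.101325
P_sat = 10^(8.14019 - 1810.94/(244.485 + 184.32)) / 760 * 0.101325
P_sat = 1.101205 MPa
Convert: 1.101205 MPa * 10.0 = 11.012 bar
P_sat = 11.012 bar


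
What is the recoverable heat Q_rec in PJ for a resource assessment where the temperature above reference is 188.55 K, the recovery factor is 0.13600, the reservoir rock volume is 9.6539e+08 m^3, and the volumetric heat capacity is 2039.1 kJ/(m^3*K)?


Step 1: Q_s = Vr*rhoc*dT/1e12 = 9.6539e+08*2039.1*188.55/1e12 = 371.1657 PJ
Step 2: Q_rec = Q_s * RF = 371.1657 * 0.136 = 50.479 PJ
Q_rec = 50.479 PJ


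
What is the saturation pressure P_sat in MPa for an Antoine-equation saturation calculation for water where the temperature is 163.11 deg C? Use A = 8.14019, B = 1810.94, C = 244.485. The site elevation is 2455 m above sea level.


P_sat = 10^(A - B/(C + T)) / 760 * 0.101325
P_sat = 10^(8.14019 - 1810.94/(244.485 + 163.11)) / 760 * 0.101325
P_sat = 0.66390 MPa


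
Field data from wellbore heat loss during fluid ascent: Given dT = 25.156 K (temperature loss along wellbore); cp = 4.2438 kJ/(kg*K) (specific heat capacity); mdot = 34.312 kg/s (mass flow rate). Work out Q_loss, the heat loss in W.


Q_loss = mdot * cp * dT
Q_loss = 34.312 * 4.2438 * 25.156
Q_loss = 3663.047 kW
Convert: 3663.047 kW * 1000.0 = 3.6630e+06 W
Q_loss = 3.6630e+06 W


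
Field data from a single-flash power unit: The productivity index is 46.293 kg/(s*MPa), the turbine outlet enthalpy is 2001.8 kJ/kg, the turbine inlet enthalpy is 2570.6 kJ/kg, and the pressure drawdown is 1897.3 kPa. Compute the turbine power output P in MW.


Step 1: mdot = PI * dP / 1000 = 46.293 * 1897.3 / 1000 = 87.83171 kg/s
Step 2: P = mdot*(h_in - h_out)/1000 = 87.83171*(2570.6 - 2001.8)/1000 = 49.959 MW
P = 49.959 MW


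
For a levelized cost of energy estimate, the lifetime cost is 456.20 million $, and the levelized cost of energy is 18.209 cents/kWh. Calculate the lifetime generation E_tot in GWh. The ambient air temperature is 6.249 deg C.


E_tot = C_tot / LCOE * 100
E_tot = 456.20 / 18.209 * 100
E_tot = 2505.4 GWh


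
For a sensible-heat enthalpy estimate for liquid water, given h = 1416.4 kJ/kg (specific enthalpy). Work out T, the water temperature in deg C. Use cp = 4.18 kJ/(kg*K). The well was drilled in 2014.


T = h / cp
T = 1416.4 / 4.18
T = 338.85 deg C


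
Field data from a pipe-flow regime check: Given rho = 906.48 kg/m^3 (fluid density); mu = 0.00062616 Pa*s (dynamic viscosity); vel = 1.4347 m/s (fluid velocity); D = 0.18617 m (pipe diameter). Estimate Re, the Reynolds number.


Re = rho * vel * D / mu
Re = 906.48 * 1.4347 * 0.18617 / 0.00062616
Re = 3.8667e+05


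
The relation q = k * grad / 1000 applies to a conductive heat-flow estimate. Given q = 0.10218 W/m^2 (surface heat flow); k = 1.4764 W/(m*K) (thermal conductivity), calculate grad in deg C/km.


grad = q * 1000 / k
grad = 0.10218 * 1000 / 1.4764
grad = 69.209 deg C/km


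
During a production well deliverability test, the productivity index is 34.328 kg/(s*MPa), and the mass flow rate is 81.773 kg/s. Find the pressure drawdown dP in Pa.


dP = mdot * 1000 / PI
dP = 81.773 * 1000 / 34.328
dP = 2382.108 kPa
Convert: 2382.108 kPa * 1000.0 = 2.3821e+06 Pa
dP = 2.3821e+06 Pa


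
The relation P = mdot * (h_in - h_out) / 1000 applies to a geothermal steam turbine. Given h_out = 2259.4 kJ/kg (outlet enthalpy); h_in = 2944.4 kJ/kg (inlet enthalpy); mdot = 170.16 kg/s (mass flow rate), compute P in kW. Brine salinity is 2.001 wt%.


P = mdot * (h_in - h_out) / 1000
P = 170.16 * (2944.4 - 2259.4) / 1000
P = 116.5596 MW
Convert: 116.5596 MW * 1000.0 = 1.1656e+05 kW
P = 1.1656e+05 kW


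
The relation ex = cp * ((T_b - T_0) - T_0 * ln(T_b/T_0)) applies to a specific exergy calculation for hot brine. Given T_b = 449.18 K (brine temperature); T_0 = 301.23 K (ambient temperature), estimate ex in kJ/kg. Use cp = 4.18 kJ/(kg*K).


ex = cp * ((T_b - T_0) - T_0 * ln(T_b/T_0))
ex = 4.18 * ((449.18 - 301.23) - 301.23 * ln(449.18/301.23))
ex = 115.34 kJ/kg


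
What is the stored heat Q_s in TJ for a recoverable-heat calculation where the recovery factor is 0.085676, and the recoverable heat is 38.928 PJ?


Q_s = Q_rec / RF
Q_s = 38.928 / 0.085676
Q_s = 454.3629 PJ
Convert: 454.3629 PJ * 1000.0 = 4.5436e+05 TJ
Q_s = 4.5436e+05 TJ


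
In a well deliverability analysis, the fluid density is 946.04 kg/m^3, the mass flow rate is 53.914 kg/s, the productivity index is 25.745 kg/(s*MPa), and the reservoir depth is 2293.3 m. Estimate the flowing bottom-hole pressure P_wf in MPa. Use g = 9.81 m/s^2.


Step 1: P_i = rho*g*h/1e6 = 946.04*9.81*2293.3/1e6 = 21.28332 MPa
Step 2: P_wf = P_i - mdot/PI = 21.28332 - 53.914/25.745 = 19.189 MPa
P_wf = 19.189 MPa


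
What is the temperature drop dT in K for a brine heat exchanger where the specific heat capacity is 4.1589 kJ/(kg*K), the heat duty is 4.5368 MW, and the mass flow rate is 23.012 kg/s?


dT = Q * 1000 / (mdot * cp)
dT = 4.5368 * 1000 / (23.012 * 4.1589)
dT = 47.404 K


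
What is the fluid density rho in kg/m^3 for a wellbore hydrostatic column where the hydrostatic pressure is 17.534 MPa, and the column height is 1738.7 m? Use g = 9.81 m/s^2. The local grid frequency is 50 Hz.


rho = P * 1e6 / (g * h)
rho = 17.534 * 1e6 / (9.81 * 1738.7)
rho = 1028.0 kg/m^3


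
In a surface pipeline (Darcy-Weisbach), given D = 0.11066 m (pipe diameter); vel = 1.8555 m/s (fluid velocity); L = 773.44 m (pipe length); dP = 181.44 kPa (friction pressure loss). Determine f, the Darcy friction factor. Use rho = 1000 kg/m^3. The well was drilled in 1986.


f = dP*1000 / ((L/D)*(rho*vel^2/2))
f = 181.44*1000 / ((773.44/0.11066)*(1000*1.8555^2/2))
f = 0.015080


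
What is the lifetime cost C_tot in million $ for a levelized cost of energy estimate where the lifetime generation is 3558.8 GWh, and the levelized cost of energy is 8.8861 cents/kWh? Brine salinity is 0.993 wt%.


C_tot = LCOE / 100 * E_tot
C_tot = 8.8861 / 100 * 3558.8
C_tot = 316.24 million $


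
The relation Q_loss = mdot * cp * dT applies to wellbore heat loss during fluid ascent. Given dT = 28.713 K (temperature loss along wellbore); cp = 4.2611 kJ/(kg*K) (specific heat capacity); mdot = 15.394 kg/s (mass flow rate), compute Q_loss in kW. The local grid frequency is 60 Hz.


Q_loss = mdot * cp * dT
Q_loss = 15.394 * 4.2611 * 28.713
Q_loss = 1883.4 kW


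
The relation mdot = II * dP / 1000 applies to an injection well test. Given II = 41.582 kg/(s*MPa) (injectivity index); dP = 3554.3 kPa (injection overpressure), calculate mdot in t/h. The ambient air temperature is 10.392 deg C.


mdot = II * dP / 1000
mdot = 41.582 * 3554.3 / 1000
mdot = 147.7949 kg/s
Convert: 147.7949 kg/s * 3.6 = 532.06 t/h
mdot = 532.06 t/h


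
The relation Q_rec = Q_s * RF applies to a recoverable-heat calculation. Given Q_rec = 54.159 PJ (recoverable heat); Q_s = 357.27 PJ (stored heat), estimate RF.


RF = Q_rec / Q_s
RF = 54.159 / 357.27
RF = 0.15159


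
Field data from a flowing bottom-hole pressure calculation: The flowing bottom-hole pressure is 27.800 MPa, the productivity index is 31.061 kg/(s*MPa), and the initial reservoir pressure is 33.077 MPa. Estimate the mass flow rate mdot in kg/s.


mdot = (P_i - P_wf) * PI
mdot = (33.077 - 27.800) * 31.061
mdot = 163.91 kg/s


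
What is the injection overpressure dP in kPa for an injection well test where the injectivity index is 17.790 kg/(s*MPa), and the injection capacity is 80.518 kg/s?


dP = mdot * 1000 / II
dP = 80.518 * 1000 / 17.790
dP = 4526.0 kPa


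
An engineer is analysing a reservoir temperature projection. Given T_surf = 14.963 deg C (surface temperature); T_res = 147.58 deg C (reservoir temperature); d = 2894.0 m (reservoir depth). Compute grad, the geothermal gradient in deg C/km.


grad = (T_res - T_surf) / d * 1000
grad = (147.58 - 14.963) / 2894.0 * 1000
grad = 45.825 deg C/km


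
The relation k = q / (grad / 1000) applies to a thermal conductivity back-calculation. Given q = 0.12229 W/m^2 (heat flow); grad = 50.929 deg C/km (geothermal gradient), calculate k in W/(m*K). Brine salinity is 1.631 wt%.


k = q / (grad / 1000)
k = 0.12229 / (50.929 / 1000)
k = 2.4012 W/(m*K)


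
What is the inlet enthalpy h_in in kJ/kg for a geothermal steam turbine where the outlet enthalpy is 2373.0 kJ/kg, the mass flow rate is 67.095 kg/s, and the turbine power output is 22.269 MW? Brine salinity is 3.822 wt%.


h_in = h_out + P * 1000 / mdot
h_in = 2373.0 + 22.269 * 1000 / 67.095
h_in = 2704.9 kJ/kg


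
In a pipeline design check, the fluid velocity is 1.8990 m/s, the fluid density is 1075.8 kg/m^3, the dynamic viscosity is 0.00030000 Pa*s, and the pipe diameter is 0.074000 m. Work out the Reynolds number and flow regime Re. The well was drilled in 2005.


Step 1: Re = rho*vel*D/mu = 1075.8*1.899*0.074/0.0003 = 5.0393e+05
Step 2: Re = 5.0393e+05 > 4000, so flow is turbulent.
Re = 5.0393e+05 (turbulent)


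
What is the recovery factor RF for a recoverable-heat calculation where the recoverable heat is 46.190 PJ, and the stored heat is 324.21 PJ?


RF = Q_rec / Q_s
RF = 46.190 / 324.21
RF = 0.14247


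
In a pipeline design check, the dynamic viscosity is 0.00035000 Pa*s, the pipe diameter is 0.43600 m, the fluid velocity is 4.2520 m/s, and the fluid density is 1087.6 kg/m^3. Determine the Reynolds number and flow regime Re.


Step 1: Re = rho*vel*D/mu = 1087.6*4.252*0.436/0.00035 = 5.7608e+06
Step 2: Re = 5.7608e+06 > 4000, so flow is turbulent.
Re = 5.7608e+06 (turbulent)


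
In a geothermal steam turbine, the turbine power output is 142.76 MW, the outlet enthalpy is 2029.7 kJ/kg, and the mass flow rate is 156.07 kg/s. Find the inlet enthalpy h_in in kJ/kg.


h_in = h_out + P * 1000 / mdot
h_in = 2029.7 + 142.76 * 1000 / 156.07
h_in = 2944.4 kJ/kg


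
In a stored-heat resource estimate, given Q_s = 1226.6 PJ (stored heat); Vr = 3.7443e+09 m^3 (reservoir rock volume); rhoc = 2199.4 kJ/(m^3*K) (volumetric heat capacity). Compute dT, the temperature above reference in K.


dT = Q_s * 1e12 / (Vr * rhoc)
dT = 1226.6 * 1e12 / (3.7443e+09 * 2199.4)
dT = 148.95 K


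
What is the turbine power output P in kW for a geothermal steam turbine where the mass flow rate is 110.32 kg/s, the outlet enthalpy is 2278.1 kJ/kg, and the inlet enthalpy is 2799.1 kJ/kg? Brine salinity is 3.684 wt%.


P = mdot * (h_in - h_out) / 1000
P = 110.32 * (2799.1 - 2278.1) / 1000
P = 57.47672 MW
Convert: 57.47672 MW * 1000.0 = 57477 kW
P = 57477 kW


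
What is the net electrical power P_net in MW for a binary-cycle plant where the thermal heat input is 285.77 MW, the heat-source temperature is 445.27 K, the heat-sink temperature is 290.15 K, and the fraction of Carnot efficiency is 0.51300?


Step 1: eta = (1 - Tc/Th)*f = (1 - 290.15/445.27)*0.513 = 0.1787153
Step 2: P_net = eta * Q_in = 0.1787153 * 285.77 = 51.071 MW
P_net = 51.071 MW


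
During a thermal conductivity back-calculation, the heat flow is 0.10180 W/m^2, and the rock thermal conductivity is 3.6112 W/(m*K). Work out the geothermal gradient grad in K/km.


grad = q / k * 1000
grad = 0.10180 / 3.6112 * 1000
grad = 28.19008 deg C/km
Convert: 28.19008 deg C/km * 1.0 = 28.190 K/km
grad = 28.190 K/km


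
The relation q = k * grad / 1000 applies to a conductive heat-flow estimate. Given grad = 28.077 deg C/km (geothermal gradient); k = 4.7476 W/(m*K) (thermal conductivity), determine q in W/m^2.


q = k * grad / 1000
q = 4.7476 * 28.077 / 1000
q = 0.13330 W/m^2


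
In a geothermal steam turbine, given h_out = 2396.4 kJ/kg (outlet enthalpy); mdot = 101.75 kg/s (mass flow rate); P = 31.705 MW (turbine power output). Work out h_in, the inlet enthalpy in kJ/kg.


h_in = h_out + P * 1000 / mdot
h_in = 2396.4 + 31.705 * 1000 / 101.75
h_in = 2708.0 kJ/kg


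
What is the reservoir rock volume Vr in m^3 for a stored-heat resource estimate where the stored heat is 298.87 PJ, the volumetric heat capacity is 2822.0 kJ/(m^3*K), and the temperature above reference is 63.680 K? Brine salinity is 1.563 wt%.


Vr = Q_s * 1e12 / (rhoc * dT)
Vr = 298.87 * 1e12 / (2822.0 * 63.680)
Vr = 1.6631e+09 m^3


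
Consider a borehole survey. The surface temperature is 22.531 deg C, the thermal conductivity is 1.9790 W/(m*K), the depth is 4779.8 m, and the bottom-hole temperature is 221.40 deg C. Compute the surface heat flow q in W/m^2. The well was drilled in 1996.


Step 1: grad = (T_d - T_surf)/d * 1000 = (221.4 - 22.531)/4779.8 * 1000 = 41.60613 deg C/km
Step 2: q = k * grad / 1000 = 1.979 * 41.60613 / 1000 = 0.082339 W/m^2
q = 0.082339 W/m^2


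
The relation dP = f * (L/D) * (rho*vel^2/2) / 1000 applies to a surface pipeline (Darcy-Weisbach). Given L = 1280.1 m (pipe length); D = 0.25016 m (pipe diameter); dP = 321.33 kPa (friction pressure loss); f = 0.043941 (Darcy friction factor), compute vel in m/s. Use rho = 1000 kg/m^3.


vel = sqrt(dP*1000*2*D / (f*L*rho))
vel = sqrt(321.33*1000*2*0.25016 / (0.043941*1280.1*1000))
vel = 1.6906 m/s


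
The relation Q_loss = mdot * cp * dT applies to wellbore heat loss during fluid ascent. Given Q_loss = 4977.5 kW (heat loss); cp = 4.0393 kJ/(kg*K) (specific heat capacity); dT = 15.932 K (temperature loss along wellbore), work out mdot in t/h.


mdot = Q_loss / (cp * dT)
mdot = 4977.5 / (4.0393 * 15.932)
mdot = 77.34547 kg/s
Convert: 77.34547 kg/s * 3.6 = 278.44 t/h
mdot = 278.44 t/h


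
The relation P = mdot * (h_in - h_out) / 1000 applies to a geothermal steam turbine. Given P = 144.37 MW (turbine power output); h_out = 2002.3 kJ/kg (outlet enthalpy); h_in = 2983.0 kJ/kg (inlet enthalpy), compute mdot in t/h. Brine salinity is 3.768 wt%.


mdot = P * 1000 / (h_in - h_out)
mdot = 144.37 * 1000 / (2983.0 - 2002.3)
mdot = 147.2112 kg/s
Convert: 147.2112 kg/s * 3.6 = 529.96 t/h
mdot = 529.96 t/h


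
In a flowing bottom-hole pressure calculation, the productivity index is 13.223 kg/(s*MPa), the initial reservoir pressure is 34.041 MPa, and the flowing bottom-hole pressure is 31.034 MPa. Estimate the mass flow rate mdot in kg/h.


mdot = (P_i - P_wf) * PI
mdot = (34.041 - 31.034) * 13.223
mdot = 39.76156 kg/s
Convert: 39.76156 kg/s * 3600.0 = 1.4314e+05 kg/h
mdot = 1.4314e+05 kg/h


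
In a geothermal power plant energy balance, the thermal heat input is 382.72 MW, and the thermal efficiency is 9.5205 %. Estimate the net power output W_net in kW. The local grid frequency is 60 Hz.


W_net = eta / 100 * Q_in
W_net = 9.5205 / 100 * 382.72
W_net = 36.43686 MW
Convert: 36.43686 MW * 1000.0 = 36437 kW
W_net = 36437 kW


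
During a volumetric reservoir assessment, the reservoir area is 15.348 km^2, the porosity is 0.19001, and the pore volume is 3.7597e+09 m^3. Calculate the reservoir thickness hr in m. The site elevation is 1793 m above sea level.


hr = Vp / (A * 1e6 * phi)
hr = 3.7597e+09 / (15.348 * 1e6 * 0.19001)
hr = 1289.2 m


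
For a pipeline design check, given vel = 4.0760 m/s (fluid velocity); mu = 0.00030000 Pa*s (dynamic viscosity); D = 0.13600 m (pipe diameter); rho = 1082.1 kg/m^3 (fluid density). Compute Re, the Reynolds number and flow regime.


Step 1: Re = rho*vel*D/mu = 1082.1*4.076*0.136/0.0003 = 1.9995e+06
Step 2: Re = 1.9995e+06 > 4000, so flow is turbulent.
Re = 1.9995e+06 (turbulent)


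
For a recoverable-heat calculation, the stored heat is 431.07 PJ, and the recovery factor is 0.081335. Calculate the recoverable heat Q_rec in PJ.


Q_rec = Q_s * RF
Q_rec = 431.07 * 0.081335
Q_rec = 35.061 PJ


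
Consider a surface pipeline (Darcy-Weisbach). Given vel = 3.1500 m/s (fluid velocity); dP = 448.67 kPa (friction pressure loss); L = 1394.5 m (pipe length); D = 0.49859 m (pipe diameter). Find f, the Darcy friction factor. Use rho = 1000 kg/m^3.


f = dP*1000 / ((L/D)*(rho*vel^2/2))
f = 448.67*1000 / ((1394.5/0.49859)*(1000*3.1500^2/2))
f = 0.032334
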